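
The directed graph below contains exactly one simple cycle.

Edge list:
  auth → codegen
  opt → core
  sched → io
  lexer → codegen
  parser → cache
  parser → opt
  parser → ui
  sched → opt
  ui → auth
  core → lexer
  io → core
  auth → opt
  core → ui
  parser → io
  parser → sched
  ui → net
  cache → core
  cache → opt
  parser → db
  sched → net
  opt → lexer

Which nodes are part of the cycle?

DFS with gray/black marking from ui:
ui gray
  net gray
  net black
  auth gray
    codegen gray
    codegen black
    opt gray
      core gray
        lexer gray
          lexer→codegen: codegen black — skip
        lexer black
        core→ui: ui is gray → back edge
Back edge closes the cycle ui → auth → opt → core → ui; its vertices are {ui, opt, auth, core}.

ui, opt, auth, core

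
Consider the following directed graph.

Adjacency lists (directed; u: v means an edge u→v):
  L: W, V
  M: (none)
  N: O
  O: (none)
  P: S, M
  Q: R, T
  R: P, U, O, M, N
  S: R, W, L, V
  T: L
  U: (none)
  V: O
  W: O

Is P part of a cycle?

Yes

P is on a cycle iff P can reach itself via ≥1 edge.
P → S → R → P — yes.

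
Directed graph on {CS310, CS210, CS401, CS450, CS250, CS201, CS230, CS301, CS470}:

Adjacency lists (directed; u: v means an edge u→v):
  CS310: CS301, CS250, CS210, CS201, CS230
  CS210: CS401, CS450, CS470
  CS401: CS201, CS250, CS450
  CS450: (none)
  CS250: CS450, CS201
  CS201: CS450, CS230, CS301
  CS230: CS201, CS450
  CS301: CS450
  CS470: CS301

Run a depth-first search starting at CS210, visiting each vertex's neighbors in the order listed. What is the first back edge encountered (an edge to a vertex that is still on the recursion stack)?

CS230->CS201

DFS from CS210 (visiting each vertex's neighbors in the order listed); mark gray on enter, black on exit:
CS210 gray
  CS401 gray
    CS201 gray
      CS450 gray
      CS450 black
      CS230 gray
        CS230→CS201: CS201 is gray → back edge
First back edge: CS230 → CS201.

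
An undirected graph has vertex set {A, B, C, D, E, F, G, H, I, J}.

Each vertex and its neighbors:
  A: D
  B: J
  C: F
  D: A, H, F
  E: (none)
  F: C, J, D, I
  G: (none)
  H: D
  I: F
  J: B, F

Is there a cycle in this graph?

No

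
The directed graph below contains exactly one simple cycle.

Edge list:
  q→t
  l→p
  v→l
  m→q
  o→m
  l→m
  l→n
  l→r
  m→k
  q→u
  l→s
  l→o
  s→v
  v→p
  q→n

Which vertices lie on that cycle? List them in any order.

l, s, v

DFS with gray/black marking from l:
l gray
  p gray
  p black
  s gray
    v gray
      v→l: l is gray → back edge
Back edge closes the cycle l → s → v → l; its vertices are {l, s, v}.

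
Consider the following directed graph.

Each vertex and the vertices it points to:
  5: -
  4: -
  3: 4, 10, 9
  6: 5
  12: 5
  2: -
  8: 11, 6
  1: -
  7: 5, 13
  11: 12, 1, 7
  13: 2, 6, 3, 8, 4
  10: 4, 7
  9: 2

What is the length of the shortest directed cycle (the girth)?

For each vertex v, BFS finds the shortest path from v back to v.
The shortest such closed walk is 11 → 7 → 13 → 8 → 11, length 4.

4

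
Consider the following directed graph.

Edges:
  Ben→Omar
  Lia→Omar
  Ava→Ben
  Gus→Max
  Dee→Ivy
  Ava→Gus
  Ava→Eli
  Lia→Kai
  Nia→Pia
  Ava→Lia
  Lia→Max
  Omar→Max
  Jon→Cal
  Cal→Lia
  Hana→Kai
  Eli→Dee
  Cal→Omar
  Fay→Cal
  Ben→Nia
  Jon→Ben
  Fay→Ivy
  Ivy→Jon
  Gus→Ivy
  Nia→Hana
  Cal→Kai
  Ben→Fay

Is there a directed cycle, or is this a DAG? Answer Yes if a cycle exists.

Yes

DFS with white/gray/black marking, starting from Hana:
Hana gray
  Kai gray
  Kai black
Hana black
Gus gray
  Ivy gray
    Jon gray
      Cal gray
        Lia gray
          Lia→Kai: Kai black — skip
          Max gray
          Max black
          Omar gray
            Omar→Max: Max black — skip
          Omar black
        Lia black
        Cal→Omar: Omar black — skip
        Cal→Kai: Kai black — skip
      Cal black
      Ben gray
        Nia gray
          Nia→Hana: Hana black — skip
          Pia gray
          Pia black
        Nia black
        Fay gray
          Fay→Ivy: Ivy is gray → back edge
Back edge found, so a cycle exists: Ivy → Jon → Ben → Fay → Ivy.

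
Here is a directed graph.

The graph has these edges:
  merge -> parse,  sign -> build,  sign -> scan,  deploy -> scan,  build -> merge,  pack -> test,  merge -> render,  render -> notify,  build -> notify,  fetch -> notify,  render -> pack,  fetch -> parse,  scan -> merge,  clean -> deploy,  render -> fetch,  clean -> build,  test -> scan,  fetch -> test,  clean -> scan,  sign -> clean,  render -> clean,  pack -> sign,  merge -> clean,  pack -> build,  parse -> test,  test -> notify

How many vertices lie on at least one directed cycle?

A vertex is on a directed cycle iff it belongs to a strongly connected component of size ≥ 2 (or has a self-loop).
The vertices on cycles are {pack, scan, sign, test, build, clean, fetch, merge, parse, deploy, render} — 11 in total.

11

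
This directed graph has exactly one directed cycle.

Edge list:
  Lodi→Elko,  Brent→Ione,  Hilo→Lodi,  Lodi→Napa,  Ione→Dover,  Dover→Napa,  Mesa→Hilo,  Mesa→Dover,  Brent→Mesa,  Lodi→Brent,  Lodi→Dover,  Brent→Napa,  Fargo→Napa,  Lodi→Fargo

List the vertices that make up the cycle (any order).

DFS with gray/black marking from Lodi:
Lodi gray
  Napa gray
  Napa black
  Fargo gray
    Fargo→Napa: Napa black — skip
  Fargo black
  Dover gray
    Dover→Napa: Napa black — skip
  Dover black
  Elko gray
  Elko black
  Brent gray
    Ione gray
      Ione→Dover: Dover black — skip
    Ione black
    Mesa gray
      Hilo gray
        Hilo→Lodi: Lodi is gray → back edge
Back edge closes the cycle Lodi → Brent → Mesa → Hilo → Lodi; its vertices are {Hilo, Lodi, Mesa, Brent}.

Hilo, Lodi, Mesa, Brent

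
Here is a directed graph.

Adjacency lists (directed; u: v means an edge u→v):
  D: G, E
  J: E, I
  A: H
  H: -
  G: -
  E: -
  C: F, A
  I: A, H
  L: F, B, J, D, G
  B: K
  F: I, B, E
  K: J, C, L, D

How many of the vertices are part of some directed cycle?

5

A vertex is on a directed cycle iff it belongs to a strongly connected component of size ≥ 2 (or has a self-loop).
The vertices on cycles are {B, C, F, K, L} — 5 in total.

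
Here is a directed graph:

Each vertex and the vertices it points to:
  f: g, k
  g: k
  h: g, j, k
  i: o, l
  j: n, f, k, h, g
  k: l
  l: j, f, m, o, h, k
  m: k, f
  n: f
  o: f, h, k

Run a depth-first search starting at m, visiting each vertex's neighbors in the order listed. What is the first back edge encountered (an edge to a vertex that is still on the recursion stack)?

DFS from m (visiting each vertex's neighbors in the order listed); mark gray on enter, black on exit:
m gray
  k gray
    l gray
      j gray
        n gray
          f gray
            g gray
              g→k: k is gray → back edge
First back edge: g → k.

g->k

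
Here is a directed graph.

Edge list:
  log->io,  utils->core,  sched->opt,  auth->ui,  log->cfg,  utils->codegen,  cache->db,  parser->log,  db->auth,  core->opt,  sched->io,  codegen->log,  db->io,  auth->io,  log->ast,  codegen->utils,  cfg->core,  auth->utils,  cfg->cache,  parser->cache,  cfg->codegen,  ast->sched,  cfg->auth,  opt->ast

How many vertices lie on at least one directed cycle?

10

A vertex is on a directed cycle iff it belongs to a strongly connected component of size ≥ 2 (or has a self-loop).
The vertices on cycles are {db, ast, cfg, log, opt, auth, cache, sched, utils, codegen} — 10 in total.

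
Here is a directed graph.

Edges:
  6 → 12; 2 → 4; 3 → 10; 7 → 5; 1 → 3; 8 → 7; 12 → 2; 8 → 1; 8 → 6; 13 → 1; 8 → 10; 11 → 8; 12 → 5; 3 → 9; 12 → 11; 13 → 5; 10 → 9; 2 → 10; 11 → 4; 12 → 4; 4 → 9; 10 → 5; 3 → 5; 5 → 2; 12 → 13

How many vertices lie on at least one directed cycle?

A vertex is on a directed cycle iff it belongs to a strongly connected component of size ≥ 2 (or has a self-loop).
The vertices on cycles are {2, 5, 6, 8, 10, 11, 12} — 7 in total.

7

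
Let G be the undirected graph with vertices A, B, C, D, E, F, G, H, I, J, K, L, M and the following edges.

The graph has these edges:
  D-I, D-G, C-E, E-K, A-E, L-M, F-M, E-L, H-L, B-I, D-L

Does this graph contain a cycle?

No

DFS, tracking each vertex's parent; an edge to a visited non-parent vertex closes a cycle.
Start from F:
visit F (parent –)
  visit M (parent F)
    visit L (parent M)
      visit E (parent L)
        visit K (parent E)
          K–E: parent, skip
        visit A (parent E)
          A–E: parent, skip
        E–L: parent, skip
        visit C (parent E)
          C–E: parent, skip
      visit D (parent L)
        D–L: parent, skip
        visit I (parent D)
          visit B (parent I)
            B–I: parent, skip
          I–D: parent, skip
        visit G (parent D)
          G–D: parent, skip
      L–M: parent, skip
      visit H (parent L)
        H–L: parent, skip
    M–F: parent, skip
visit J (parent –)
No non-parent visited neighbor found — the graph is a forest.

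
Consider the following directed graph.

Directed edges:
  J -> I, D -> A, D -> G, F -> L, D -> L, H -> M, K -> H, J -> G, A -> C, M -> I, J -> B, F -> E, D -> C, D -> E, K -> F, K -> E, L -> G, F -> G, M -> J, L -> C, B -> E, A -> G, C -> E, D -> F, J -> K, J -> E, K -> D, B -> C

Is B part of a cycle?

No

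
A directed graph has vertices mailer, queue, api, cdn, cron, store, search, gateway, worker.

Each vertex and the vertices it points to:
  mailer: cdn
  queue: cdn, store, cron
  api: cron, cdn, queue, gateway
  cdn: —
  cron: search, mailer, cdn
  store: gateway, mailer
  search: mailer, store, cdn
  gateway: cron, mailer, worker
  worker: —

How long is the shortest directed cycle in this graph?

4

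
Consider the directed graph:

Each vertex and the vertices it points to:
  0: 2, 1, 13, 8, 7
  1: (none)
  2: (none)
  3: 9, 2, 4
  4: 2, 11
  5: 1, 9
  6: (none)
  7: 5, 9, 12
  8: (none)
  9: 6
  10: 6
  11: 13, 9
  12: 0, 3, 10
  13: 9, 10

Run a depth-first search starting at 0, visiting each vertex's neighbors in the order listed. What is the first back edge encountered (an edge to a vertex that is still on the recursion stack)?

DFS from 0 (visiting each vertex's neighbors in the order listed); mark gray on enter, black on exit:
0 gray
  2 gray
  2 black
  1 gray
  1 black
  13 gray
    9 gray
      6 gray
      6 black
    9 black
    10 gray
      10→6: 6 black — skip
    10 black
  13 black
  8 gray
  8 black
  7 gray
    5 gray
      5→1: 1 black — skip
      5→9: 9 black — skip
    5 black
    7→9: 9 black — skip
    12 gray
      12→0: 0 is gray → back edge
First back edge: 12 → 0.

12->0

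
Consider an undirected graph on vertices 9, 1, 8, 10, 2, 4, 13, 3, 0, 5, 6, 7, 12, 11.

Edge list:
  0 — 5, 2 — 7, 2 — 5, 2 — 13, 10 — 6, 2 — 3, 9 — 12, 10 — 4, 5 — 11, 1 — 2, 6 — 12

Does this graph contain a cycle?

No

DFS, tracking each vertex's parent; an edge to a visited non-parent vertex closes a cycle.
Start from 13:
visit 13 (parent –)
  visit 2 (parent 13)
    visit 1 (parent 2)
      1–2: parent, skip
    2–13: parent, skip
    visit 3 (parent 2)
      3–2: parent, skip
    visit 7 (parent 2)
      7–2: parent, skip
    visit 5 (parent 2)
      visit 11 (parent 5)
        11–5: parent, skip
      5–2: parent, skip
      visit 0 (parent 5)
        0–5: parent, skip
visit 9 (parent –)
  visit 12 (parent 9)
    12–9: parent, skip
    visit 6 (parent 12)
      visit 10 (parent 6)
        10–6: parent, skip
        visit 4 (parent 10)
          4–10: parent, skip
      6–12: parent, skip
visit 8 (parent –)
No non-parent visited neighbor found — the graph is a forest.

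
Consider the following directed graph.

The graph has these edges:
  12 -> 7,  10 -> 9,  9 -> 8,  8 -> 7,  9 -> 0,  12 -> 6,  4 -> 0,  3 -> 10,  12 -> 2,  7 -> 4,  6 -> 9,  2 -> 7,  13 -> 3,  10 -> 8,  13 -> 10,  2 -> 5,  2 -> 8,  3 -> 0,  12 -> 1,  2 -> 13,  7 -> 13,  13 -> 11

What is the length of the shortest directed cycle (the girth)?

For each vertex v, BFS finds the shortest path from v back to v.
The shortest such closed walk is 8 → 7 → 13 → 10 → 8, length 4.

4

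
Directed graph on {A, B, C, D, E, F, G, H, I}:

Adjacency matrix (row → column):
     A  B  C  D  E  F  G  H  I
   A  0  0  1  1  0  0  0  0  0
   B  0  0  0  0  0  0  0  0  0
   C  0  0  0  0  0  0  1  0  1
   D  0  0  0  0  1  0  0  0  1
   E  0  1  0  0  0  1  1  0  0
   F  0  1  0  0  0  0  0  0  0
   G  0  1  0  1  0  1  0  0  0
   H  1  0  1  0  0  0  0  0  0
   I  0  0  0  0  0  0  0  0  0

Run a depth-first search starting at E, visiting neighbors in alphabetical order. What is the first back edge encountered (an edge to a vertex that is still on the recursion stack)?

DFS from E (visiting neighbors in alphabetical order); mark gray on enter, black on exit:
E gray
  B gray
  B black
  F gray
    F→B: B black — skip
  F black
  G gray
    G→B: B black — skip
    D gray
      D→E: E is gray → back edge
First back edge: D → E.

D->E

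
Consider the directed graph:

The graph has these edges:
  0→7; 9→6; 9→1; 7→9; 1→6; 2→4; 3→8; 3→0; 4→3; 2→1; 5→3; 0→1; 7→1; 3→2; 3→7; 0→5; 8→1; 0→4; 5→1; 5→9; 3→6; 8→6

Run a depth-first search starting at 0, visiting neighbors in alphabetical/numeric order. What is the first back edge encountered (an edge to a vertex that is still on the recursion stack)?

3→0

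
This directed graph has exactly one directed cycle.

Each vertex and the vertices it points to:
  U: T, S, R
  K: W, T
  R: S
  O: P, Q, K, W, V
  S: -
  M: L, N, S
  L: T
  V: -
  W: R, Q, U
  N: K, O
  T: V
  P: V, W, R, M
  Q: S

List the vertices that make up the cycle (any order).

M, N, O, P

DFS with gray/black marking from O:
O gray
  P gray
    V gray
    V black
    W gray
      R gray
        S gray
        S black
      R black
      Q gray
        Q→S: S black — skip
      Q black
      U gray
        T gray
          T→V: V black — skip
        T black
        U→S: S black — skip
        U→R: R black — skip
      U black
    W black
    P→R: R black — skip
    M gray
      L gray
        L→T: T black — skip
      L black
      N gray
        K gray
          K→W: W black — skip
          K→T: T black — skip
        K black
        N→O: O is gray → back edge
Back edge closes the cycle O → P → M → N → O; its vertices are {M, N, O, P}.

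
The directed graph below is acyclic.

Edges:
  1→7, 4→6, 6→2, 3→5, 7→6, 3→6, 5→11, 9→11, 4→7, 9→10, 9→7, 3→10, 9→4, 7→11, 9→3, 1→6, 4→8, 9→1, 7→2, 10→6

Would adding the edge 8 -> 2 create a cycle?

No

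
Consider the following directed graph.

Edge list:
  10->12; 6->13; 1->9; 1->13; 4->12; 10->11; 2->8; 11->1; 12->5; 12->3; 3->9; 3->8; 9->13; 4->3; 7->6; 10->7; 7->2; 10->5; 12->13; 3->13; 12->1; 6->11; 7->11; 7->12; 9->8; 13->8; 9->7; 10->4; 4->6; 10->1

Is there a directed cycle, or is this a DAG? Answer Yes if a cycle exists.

DFS with white/gray/black marking, starting from 3:
3 gray
  8 gray
  8 black
  9 gray
    9→8: 8 black — skip
    13 gray
      13→8: 8 black — skip
    13 black
    7 gray
      12 gray
        12→13: 13 black — skip
        12→3: 3 is gray → back edge
Back edge found, so a cycle exists: 3 → 9 → 7 → 12 → 3.

Yes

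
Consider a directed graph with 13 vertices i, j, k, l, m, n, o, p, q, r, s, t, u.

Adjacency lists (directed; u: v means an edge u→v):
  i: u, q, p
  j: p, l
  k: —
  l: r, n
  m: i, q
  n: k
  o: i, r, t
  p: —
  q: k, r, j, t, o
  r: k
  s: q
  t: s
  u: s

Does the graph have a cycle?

Yes

DFS with white/gray/black marking, starting from k:
k gray
k black
i gray
  u gray
    s gray
      q gray
        q→k: k black — skip
        r gray
          r→k: k black — skip
        r black
        j gray
          p gray
          p black
          l gray
            l→r: r black — skip
            n gray
              n→k: k black — skip
            n black
          l black
        j black
        t gray
          t→s: s is gray → back edge
Back edge found, so a cycle exists: s → q → t → s.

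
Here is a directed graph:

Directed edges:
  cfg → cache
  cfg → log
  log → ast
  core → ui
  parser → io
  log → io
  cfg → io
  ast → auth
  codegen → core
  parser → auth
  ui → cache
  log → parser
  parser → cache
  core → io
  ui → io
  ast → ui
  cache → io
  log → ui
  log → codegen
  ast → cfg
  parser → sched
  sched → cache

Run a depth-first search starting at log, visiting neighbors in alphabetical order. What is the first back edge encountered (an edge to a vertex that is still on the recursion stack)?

cfg->log

DFS from log (visiting neighbors in alphabetical order); mark gray on enter, black on exit:
log gray
  ast gray
    auth gray
    auth black
    cfg gray
      cache gray
        io gray
        io black
      cache black
      cfg→io: io black — skip
      cfg→log: log is gray → back edge
First back edge: cfg → log.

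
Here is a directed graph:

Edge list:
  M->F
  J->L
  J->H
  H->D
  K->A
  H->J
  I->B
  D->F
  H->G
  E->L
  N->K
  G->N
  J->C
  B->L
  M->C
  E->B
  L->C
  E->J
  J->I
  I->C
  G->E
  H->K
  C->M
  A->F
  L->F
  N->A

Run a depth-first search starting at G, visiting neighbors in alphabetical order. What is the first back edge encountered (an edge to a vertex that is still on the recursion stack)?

M→C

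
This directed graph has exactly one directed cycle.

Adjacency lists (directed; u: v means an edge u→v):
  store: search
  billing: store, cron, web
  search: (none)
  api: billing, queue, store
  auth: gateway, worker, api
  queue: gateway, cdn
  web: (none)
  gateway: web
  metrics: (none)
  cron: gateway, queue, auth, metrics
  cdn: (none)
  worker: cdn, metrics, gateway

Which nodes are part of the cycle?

DFS with gray/black marking from cron:
cron gray
  gateway gray
    web gray
    web black
  gateway black
  queue gray
    queue→gateway: gateway black — skip
    cdn gray
    cdn black
  queue black
  auth gray
    auth→gateway: gateway black — skip
    worker gray
      worker→cdn: cdn black — skip
      metrics gray
      metrics black
      worker→gateway: gateway black — skip
    worker black
    api gray
      billing gray
        store gray
          search gray
          search black
        store black
        billing→cron: cron is gray → back edge
Back edge closes the cycle cron → auth → api → billing → cron; its vertices are {api, auth, cron, billing}.

api, auth, cron, billing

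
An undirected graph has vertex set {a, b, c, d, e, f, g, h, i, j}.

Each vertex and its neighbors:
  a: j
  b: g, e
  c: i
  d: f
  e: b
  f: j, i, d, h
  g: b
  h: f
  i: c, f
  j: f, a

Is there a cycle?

No

DFS, tracking each vertex's parent; an edge to a visited non-parent vertex closes a cycle.
Start from a:
visit a (parent –)
  visit j (parent a)
    visit f (parent j)
      f–j: parent, skip
      visit i (parent f)
        visit c (parent i)
          c–i: parent, skip
        i–f: parent, skip
      visit d (parent f)
        d–f: parent, skip
      visit h (parent f)
        h–f: parent, skip
    j–a: parent, skip
visit b (parent –)
  visit g (parent b)
    g–b: parent, skip
  visit e (parent b)
    e–b: parent, skip
No non-parent visited neighbor found — the graph is a forest.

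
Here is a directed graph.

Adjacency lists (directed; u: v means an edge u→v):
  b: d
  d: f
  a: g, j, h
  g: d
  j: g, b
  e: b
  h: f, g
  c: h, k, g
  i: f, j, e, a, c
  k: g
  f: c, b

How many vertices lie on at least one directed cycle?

A vertex is on a directed cycle iff it belongs to a strongly connected component of size ≥ 2 (or has a self-loop).
The vertices on cycles are {b, c, d, f, g, h, k} — 7 in total.

7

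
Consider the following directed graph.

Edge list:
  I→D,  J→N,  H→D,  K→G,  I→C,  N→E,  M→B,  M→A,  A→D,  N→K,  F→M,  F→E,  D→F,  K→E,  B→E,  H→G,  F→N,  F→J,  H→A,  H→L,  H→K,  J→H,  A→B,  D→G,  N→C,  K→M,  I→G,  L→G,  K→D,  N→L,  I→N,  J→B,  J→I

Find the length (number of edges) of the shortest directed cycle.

For each vertex v, BFS finds the shortest path from v back to v.
The shortest such closed walk is F → M → A → D → F, length 4.

4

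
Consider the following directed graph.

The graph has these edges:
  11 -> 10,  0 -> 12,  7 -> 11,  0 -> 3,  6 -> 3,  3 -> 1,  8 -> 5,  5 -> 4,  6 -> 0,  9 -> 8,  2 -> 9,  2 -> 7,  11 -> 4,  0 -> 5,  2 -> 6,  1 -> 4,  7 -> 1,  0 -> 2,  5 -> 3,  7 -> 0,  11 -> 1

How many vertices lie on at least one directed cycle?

4

A vertex is on a directed cycle iff it belongs to a strongly connected component of size ≥ 2 (or has a self-loop).
The vertices on cycles are {0, 2, 6, 7} — 4 in total.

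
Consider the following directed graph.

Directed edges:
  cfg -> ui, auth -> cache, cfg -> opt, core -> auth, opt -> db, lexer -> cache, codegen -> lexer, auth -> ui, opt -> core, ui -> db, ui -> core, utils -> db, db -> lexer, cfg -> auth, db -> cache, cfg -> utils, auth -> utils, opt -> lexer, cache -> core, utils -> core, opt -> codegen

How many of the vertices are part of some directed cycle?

7

A vertex is on a directed cycle iff it belongs to a strongly connected component of size ≥ 2 (or has a self-loop).
The vertices on cycles are {db, ui, auth, core, cache, lexer, utils} — 7 in total.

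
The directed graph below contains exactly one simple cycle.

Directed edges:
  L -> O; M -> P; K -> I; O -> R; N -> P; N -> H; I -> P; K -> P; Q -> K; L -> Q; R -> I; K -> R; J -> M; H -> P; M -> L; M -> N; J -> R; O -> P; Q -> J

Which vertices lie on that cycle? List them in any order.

J, L, M, Q

DFS with gray/black marking from M:
M gray
  N gray
    H gray
      P gray
      P black
    H black
    N→P: P black — skip
  N black
  L gray
    Q gray
      K gray
        I gray
          I→P: P black — skip
        I black
        R gray
          R→I: I black — skip
        R black
        K→P: P black — skip
      K black
      J gray
        J→M: M is gray → back edge
Back edge closes the cycle M → L → Q → J → M; its vertices are {J, L, M, Q}.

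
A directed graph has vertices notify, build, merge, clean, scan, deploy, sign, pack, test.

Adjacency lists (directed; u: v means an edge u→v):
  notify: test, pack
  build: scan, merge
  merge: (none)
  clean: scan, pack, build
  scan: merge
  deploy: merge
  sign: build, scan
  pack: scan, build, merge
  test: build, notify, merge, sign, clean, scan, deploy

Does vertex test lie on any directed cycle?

Yes

test is on a cycle iff test can reach itself via ≥1 edge.
test → notify → test — yes.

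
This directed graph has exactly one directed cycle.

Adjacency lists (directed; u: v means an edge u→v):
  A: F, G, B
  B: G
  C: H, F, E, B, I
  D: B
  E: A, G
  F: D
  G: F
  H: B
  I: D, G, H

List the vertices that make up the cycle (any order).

DFS with gray/black marking from F:
F gray
  D gray
    B gray
      G gray
        G→F: F is gray → back edge
Back edge closes the cycle F → D → B → G → F; its vertices are {B, D, F, G}.

B, D, F, G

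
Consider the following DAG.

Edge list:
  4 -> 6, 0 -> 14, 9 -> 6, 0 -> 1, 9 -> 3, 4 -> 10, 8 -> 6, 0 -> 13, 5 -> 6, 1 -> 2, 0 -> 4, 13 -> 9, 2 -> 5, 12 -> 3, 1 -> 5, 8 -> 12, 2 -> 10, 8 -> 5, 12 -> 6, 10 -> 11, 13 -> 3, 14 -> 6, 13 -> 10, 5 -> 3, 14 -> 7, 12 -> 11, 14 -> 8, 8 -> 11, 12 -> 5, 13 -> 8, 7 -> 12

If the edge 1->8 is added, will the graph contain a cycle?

No

Adding 1→8 creates a cycle iff 8 can already reach 1.
Explore from 8: no path reaches 1. The graph stays acyclic.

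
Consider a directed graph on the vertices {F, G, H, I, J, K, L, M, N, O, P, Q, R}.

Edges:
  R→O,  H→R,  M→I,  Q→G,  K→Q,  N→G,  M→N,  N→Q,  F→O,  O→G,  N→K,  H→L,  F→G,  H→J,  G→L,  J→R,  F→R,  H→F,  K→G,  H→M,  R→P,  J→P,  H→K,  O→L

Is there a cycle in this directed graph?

DFS with white/gray/black marking, starting from H:
H gray
  J gray
    P gray
    P black
    R gray
      R→P: P black — skip
      O gray
        L gray
        L black
        G gray
          G→L: L black — skip
        G black
      O black
    R black
  J black
  H→R: R black — skip
  H→L: L black — skip
  M gray
    I gray
    I black
    N gray
      Q gray
        Q→G: G black — skip
      Q black
      N→G: G black — skip
      K gray
        K→Q: Q black — skip
        K→G: G black — skip
      K black
    N black
  M black
  F gray
    F→R: R black — skip
    F→O: O black — skip
    F→G: G black — skip
  F black
  H→K: K black — skip
H black
Every edge goes to a white or black vertex — no back edge, so the graph is acyclic.

No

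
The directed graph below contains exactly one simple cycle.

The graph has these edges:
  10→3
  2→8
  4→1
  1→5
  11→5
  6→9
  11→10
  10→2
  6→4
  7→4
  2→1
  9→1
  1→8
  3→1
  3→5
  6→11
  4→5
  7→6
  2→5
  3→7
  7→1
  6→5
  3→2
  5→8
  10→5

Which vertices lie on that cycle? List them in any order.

DFS with gray/black marking from 6:
6 gray
  4 gray
    5 gray
      8 gray
      8 black
    5 black
    1 gray
      1→8: 8 black — skip
      1→5: 5 black — skip
    1 black
  4 black
  11 gray
    11→5: 5 black — skip
    10 gray
      2 gray
        2→8: 8 black — skip
        2→5: 5 black — skip
        2→1: 1 black — skip
      2 black
      10→5: 5 black — skip
      3 gray
        3→1: 1 black — skip
        3→2: 2 black — skip
        7 gray
          7→4: 4 black — skip
          7→1: 1 black — skip
          7→6: 6 is gray → back edge
Back edge closes the cycle 6 → 11 → 10 → 3 → 7 → 6; its vertices are {3, 6, 7, 10, 11}.

3, 6, 7, 10, 11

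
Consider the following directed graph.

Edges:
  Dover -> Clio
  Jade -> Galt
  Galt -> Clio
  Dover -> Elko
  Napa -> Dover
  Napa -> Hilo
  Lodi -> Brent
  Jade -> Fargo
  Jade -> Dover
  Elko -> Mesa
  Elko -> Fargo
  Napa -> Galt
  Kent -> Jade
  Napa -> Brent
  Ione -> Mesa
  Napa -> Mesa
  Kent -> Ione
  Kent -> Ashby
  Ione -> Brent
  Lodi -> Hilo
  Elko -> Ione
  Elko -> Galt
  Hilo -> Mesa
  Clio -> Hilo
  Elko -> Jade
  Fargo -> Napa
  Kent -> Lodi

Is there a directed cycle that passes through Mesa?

Mesa lies on a cycle iff there is a path from Mesa back to itself.
Exploring from Mesa, it never reaches itself; equivalently, its strongly connected component is a singleton.

No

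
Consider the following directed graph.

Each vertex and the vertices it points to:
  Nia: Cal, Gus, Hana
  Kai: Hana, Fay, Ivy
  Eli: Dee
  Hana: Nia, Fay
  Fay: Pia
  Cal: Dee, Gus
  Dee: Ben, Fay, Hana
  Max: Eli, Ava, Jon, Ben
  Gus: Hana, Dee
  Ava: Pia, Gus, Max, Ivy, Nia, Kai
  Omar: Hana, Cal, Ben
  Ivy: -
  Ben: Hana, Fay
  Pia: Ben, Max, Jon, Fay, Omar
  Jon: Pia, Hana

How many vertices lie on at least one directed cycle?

14

A vertex is on a directed cycle iff it belongs to a strongly connected component of size ≥ 2 (or has a self-loop).
The vertices on cycles are {Ava, Ben, Cal, Dee, Eli, Fay, Gus, Jon, Kai, Max, Nia, Pia, Hana, Omar} — 14 in total.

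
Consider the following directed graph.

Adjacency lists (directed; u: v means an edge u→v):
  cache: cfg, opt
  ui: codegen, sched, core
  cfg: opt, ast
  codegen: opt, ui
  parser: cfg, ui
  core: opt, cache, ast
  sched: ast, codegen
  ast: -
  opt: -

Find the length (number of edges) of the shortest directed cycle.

2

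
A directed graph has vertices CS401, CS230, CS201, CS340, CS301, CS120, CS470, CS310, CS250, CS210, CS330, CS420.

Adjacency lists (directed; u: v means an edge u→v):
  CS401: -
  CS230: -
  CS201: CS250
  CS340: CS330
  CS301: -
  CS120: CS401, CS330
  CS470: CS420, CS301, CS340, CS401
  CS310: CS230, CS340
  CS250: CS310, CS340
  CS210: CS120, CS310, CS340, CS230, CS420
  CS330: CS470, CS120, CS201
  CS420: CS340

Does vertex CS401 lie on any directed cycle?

CS401 lies on a cycle iff there is a path from CS401 back to itself.
Exploring from CS401, it never reaches itself; equivalently, its strongly connected component is a singleton.

No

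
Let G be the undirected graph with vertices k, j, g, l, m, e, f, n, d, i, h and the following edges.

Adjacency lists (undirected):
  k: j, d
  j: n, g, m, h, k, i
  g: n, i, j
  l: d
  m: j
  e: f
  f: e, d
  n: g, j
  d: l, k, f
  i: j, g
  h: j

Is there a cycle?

Yes

DFS, tracking each vertex's parent; an edge to a visited non-parent vertex closes a cycle.
Start from h:
visit h (parent –)
  visit j (parent h)
    visit n (parent j)
      visit g (parent n)
        g–n: parent, skip
        visit i (parent g)
          i–j: j visited and ≠ parent → cycle
Cycle: j – n – g – i – j.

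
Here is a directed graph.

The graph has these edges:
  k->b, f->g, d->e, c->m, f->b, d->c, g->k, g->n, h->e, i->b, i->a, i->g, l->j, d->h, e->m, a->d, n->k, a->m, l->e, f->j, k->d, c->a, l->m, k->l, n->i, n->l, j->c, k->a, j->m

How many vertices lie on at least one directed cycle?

6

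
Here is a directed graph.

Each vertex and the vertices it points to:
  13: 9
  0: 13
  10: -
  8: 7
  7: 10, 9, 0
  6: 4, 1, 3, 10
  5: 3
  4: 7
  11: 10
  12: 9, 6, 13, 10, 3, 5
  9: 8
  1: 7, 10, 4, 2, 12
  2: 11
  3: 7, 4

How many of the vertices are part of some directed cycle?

A vertex is on a directed cycle iff it belongs to a strongly connected component of size ≥ 2 (or has a self-loop).
The vertices on cycles are {0, 1, 6, 7, 8, 9, 12, 13} — 8 in total.

8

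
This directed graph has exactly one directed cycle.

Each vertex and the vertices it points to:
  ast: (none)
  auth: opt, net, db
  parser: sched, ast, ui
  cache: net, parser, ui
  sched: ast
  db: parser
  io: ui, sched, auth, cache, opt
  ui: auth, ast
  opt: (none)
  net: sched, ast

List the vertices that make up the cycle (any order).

DFS with gray/black marking from auth:
auth gray
  opt gray
  opt black
  net gray
    sched gray
      ast gray
      ast black
    sched black
    net→ast: ast black — skip
  net black
  db gray
    parser gray
      parser→sched: sched black — skip
      parser→ast: ast black — skip
      ui gray
        ui→auth: auth is gray → back edge
Back edge closes the cycle auth → db → parser → ui → auth; its vertices are {db, ui, auth, parser}.

db, ui, auth, parser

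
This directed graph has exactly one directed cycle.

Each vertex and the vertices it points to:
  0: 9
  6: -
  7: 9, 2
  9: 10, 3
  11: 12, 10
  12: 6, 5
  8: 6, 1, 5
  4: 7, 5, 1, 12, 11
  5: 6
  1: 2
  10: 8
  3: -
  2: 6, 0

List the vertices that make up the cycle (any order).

0, 1, 2, 8, 9, 10

DFS with gray/black marking from 9:
9 gray
  10 gray
    8 gray
      6 gray
      6 black
      1 gray
        2 gray
          2→6: 6 black — skip
          0 gray
            0→9: 9 is gray → back edge
Back edge closes the cycle 9 → 10 → 8 → 1 → 2 → 0 → 9; its vertices are {0, 1, 2, 8, 9, 10}.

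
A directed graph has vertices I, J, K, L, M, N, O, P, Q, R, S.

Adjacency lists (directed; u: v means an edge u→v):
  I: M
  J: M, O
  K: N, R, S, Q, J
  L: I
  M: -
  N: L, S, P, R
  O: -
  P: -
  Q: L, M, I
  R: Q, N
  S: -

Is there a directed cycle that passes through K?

K lies on a cycle iff there is a path from K back to itself.
Exploring from K, it never reaches itself; equivalently, its strongly connected component is a singleton.

No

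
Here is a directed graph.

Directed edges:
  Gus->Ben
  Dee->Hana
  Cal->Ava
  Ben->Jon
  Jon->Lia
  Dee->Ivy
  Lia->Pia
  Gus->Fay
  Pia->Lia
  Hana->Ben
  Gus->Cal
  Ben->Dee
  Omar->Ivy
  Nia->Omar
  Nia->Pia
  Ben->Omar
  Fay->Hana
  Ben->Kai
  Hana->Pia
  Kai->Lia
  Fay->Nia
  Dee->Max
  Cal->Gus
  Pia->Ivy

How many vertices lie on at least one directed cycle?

A vertex is on a directed cycle iff it belongs to a strongly connected component of size ≥ 2 (or has a self-loop).
The vertices on cycles are {Ben, Cal, Dee, Gus, Lia, Pia, Hana} — 7 in total.

7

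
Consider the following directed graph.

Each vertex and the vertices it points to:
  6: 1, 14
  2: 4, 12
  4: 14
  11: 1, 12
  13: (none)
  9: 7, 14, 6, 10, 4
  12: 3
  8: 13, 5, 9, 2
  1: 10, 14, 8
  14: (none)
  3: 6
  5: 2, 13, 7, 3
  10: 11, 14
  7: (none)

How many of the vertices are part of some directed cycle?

10

A vertex is on a directed cycle iff it belongs to a strongly connected component of size ≥ 2 (or has a self-loop).
The vertices on cycles are {1, 2, 3, 5, 6, 8, 9, 10, 11, 12} — 10 in total.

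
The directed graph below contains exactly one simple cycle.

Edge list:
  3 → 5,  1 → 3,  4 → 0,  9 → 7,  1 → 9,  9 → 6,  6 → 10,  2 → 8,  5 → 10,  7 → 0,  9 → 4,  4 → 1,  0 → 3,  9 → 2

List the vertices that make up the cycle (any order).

1, 4, 9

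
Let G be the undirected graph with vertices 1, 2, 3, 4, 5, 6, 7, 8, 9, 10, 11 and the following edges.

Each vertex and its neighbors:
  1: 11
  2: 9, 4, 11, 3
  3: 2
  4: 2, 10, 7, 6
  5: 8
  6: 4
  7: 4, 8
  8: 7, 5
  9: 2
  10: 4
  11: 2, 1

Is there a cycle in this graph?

DFS, tracking each vertex's parent; an edge to a visited non-parent vertex closes a cycle.
Start from 7:
visit 7 (parent –)
  visit 4 (parent 7)
    visit 2 (parent 4)
      visit 9 (parent 2)
        9–2: parent, skip
      2–4: parent, skip
      visit 11 (parent 2)
        11–2: parent, skip
        visit 1 (parent 11)
          1–11: parent, skip
      visit 3 (parent 2)
        3–2: parent, skip
    visit 10 (parent 4)
      10–4: parent, skip
    4–7: parent, skip
    visit 6 (parent 4)
      6–4: parent, skip
  visit 8 (parent 7)
    8–7: parent, skip
    visit 5 (parent 8)
      5–8: parent, skip
No non-parent visited neighbor found — the graph is a forest.

No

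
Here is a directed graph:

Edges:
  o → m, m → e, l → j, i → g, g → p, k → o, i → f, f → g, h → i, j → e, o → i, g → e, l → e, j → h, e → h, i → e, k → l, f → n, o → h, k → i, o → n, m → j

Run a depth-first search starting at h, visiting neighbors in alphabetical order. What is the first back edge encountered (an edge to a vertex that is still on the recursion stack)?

e->h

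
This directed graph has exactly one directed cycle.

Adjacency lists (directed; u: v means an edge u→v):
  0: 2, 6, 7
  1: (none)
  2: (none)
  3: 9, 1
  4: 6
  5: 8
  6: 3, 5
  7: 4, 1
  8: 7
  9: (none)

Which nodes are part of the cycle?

4, 5, 6, 7, 8

DFS with gray/black marking from 6:
6 gray
  3 gray
    9 gray
    9 black
    1 gray
    1 black
  3 black
  5 gray
    8 gray
      7 gray
        4 gray
          4→6: 6 is gray → back edge
Back edge closes the cycle 6 → 5 → 8 → 7 → 4 → 6; its vertices are {4, 5, 6, 7, 8}.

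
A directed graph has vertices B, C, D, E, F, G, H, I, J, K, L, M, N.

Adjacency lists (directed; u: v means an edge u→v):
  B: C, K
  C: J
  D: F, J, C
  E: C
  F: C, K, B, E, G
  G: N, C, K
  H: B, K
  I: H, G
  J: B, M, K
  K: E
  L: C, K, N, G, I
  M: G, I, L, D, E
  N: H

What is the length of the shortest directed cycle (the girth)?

3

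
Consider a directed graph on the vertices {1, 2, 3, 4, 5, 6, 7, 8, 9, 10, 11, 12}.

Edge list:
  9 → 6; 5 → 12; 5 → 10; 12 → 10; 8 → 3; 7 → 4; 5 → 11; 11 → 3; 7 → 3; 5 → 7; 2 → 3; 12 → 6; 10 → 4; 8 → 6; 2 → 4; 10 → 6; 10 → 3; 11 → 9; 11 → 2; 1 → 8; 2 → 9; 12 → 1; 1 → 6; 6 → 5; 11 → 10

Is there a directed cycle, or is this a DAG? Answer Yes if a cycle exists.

Yes

DFS with white/gray/black marking, starting from 2:
2 gray
  4 gray
  4 black
  3 gray
  3 black
  9 gray
    6 gray
      5 gray
        12 gray
          10 gray
            10→4: 4 black — skip
            10→6: 6 is gray → back edge
Back edge found, so a cycle exists: 6 → 5 → 12 → 10 → 6.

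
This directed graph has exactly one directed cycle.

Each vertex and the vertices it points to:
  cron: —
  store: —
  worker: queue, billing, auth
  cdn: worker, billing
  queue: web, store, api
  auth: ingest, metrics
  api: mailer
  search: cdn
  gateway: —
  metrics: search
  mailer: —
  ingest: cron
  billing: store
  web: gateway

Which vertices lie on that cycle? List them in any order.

cdn, auth, search, worker, metrics

DFS with gray/black marking from worker:
worker gray
  queue gray
    web gray
      gateway gray
      gateway black
    web black
    store gray
    store black
    api gray
      mailer gray
      mailer black
    api black
  queue black
  billing gray
    billing→store: store black — skip
  billing black
  auth gray
    ingest gray
      cron gray
      cron black
    ingest black
    metrics gray
      search gray
        cdn gray
          cdn→worker: worker is gray → back edge
Back edge closes the cycle worker → auth → metrics → search → cdn → worker; its vertices are {cdn, auth, search, worker, metrics}.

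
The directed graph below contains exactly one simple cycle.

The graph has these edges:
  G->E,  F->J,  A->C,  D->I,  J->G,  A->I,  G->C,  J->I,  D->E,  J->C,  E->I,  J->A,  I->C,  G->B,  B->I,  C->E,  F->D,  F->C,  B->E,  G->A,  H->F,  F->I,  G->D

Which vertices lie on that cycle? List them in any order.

C, E, I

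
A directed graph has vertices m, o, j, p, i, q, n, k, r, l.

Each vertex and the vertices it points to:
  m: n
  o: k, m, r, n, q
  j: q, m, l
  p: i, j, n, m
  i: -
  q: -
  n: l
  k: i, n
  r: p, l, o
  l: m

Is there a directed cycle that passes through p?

p lies on a cycle iff there is a path from p back to itself.
Exploring from p, it never reaches itself; equivalently, its strongly connected component is a singleton.

No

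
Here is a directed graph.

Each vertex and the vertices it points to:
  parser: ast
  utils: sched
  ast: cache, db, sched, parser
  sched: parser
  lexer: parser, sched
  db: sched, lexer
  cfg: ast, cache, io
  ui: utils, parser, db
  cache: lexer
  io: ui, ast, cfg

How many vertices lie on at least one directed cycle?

8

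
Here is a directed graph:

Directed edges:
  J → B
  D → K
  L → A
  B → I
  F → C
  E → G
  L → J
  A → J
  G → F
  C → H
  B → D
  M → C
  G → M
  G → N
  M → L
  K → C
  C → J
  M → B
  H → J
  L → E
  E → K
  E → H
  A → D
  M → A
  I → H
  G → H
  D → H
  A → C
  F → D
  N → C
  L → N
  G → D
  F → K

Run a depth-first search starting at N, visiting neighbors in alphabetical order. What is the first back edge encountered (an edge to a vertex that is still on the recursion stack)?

D→H

DFS from N (visiting neighbors in alphabetical order); mark gray on enter, black on exit:
N gray
  C gray
    H gray
      J gray
        B gray
          D gray
            D→H: H is gray → back edge
First back edge: D → H.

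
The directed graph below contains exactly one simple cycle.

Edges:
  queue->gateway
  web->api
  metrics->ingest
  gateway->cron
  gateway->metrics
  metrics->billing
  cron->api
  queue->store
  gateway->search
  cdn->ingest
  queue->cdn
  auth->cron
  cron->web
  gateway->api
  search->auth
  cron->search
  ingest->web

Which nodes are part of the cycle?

auth, cron, search

DFS with gray/black marking from cron:
cron gray
  api gray
  api black
  search gray
    auth gray
      auth→cron: cron is gray → back edge
Back edge closes the cycle cron → search → auth → cron; its vertices are {auth, cron, search}.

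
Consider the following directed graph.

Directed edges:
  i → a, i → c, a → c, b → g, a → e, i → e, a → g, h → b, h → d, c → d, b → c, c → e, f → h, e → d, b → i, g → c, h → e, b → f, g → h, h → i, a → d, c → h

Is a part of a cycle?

a is on a cycle iff a can reach itself via ≥1 edge.
a → c → h → i → a — yes.

Yes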